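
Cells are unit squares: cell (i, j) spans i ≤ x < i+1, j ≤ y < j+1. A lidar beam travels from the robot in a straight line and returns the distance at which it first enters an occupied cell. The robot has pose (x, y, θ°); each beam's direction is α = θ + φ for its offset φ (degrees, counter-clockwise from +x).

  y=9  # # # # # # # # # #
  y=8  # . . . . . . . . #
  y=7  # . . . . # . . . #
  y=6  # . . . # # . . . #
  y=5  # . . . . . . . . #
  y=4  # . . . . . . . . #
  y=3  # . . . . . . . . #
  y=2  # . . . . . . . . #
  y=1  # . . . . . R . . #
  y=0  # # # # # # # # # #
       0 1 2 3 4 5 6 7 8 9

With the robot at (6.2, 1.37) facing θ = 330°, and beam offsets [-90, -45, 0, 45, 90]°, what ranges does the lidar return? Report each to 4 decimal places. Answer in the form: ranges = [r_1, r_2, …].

beam 1: φ=-90°, α=240°
  direction (-0.5000, -0.8660); cell (6,1); t to first gridline: x 0.4000, y 0.4272 (then +2.0000 / +1.1547)
    (5,1) via x @ 0.4000
    (5,0) via y @ 0.4272  # hit
  → r_1 = 0.4272
beam 2: φ=-45°, α=285°
  direction (0.2588, -0.9659); cell (6,1); t to first gridline: x 3.0910, y 0.3831 (then +3.8637 / +1.0353)
    (6,0) via y @ 0.3831  # hit
  → r_2 = 0.3831
beam 3: φ=0°, α=330°
  direction (0.8660, -0.5000); cell (6,1); t to first gridline: x 0.9238, y 0.7400 (then +1.1547 / +2.0000)
    (6,0) via y @ 0.7400  # hit
  → r_3 = 0.7400
beam 4: φ=45°, α=15°
  direction (0.9659, 0.2588); cell (6,1); t to first gridline: x 0.8282, y 2.4341 (then +1.0353 / +3.8637)
    (7,1) via x @ 0.8282
    (8,1) via x @ 1.8635
    (8,2) via y @ 2.4341
    (9,2) via x @ 2.8988  # hit
  → r_4 = 2.8988
beam 5: φ=90°, α=60°
  direction (0.5000, 0.8660); cell (6,1); t to first gridline: x 1.6000, y 0.7275 (then +2.0000 / +1.1547)
    (6,2) via y @ 0.7275
    (7,2) via x @ 1.6000
    (7,3) via y @ 1.8822
    (7,4) via y @ 3.0369
    (8,4) via x @ 3.6000
    (8,5) via y @ 4.1916
    (8,6) via y @ 5.3463
    (9,6) via x @ 5.6000  # hit
  → r_5 = 5.6000

ranges = [0.4272, 0.3831, 0.7400, 2.8988, 5.6000]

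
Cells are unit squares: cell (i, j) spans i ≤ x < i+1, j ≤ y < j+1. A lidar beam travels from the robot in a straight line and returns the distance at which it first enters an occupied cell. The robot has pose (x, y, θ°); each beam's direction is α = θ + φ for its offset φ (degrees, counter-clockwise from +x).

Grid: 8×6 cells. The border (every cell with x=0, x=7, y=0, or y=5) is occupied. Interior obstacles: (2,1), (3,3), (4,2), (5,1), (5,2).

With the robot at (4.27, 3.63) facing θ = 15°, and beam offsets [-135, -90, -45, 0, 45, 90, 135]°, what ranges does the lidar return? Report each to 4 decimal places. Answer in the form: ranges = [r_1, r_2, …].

beam 1: φ=-135°, α=240°
  dir = (cos 240°, sin 240°) = (-0.5000, -0.8660); from cell (4,3)
  next x-line at t=0.5400, next y-line at t=0.7275; Δt_x=2.0000, Δt_y=1.1547
    x: enter (3,3) at t=0.5400 ← occupied
  → r_1 = 0.5400
beam 2: φ=-90°, α=285°
  dir = (cos 285°, sin 285°) = (0.2588, -0.9659); from cell (4,3)
  next x-line at t=2.8205, next y-line at t=0.6522; Δt_x=3.8637, Δt_y=1.0353
    y: enter (4,2) at t=0.6522 ← occupied
  → r_2 = 0.6522
beam 3: φ=-45°, α=330°
  dir = (cos 330°, sin 330°) = (0.8660, -0.5000); from cell (4,3)
  next x-line at t=0.8429, next y-line at t=1.2600; Δt_x=1.1547, Δt_y=2.0000
    x: enter (5,3) at t=0.8429
    y: enter (5,2) at t=1.2600 ← occupied
  → r_3 = 1.2600
beam 4: φ=0°, α=15°
  dir = (cos 15°, sin 15°) = (0.9659, 0.2588); from cell (4,3)
  next x-line at t=0.7558, next y-line at t=1.4296; Δt_x=1.0353, Δt_y=3.8637
    x: enter (5,3) at t=0.7558
    y: enter (5,4) at t=1.4296
    x: enter (6,4) at t=1.7910
    x: enter (7,4) at t=2.8263 ← occupied
  → r_4 = 2.8263
beam 5: φ=45°, α=60°
  dir = (cos 60°, sin 60°) = (0.5000, 0.8660); from cell (4,3)
  next x-line at t=1.4600, next y-line at t=0.4272; Δt_x=2.0000, Δt_y=1.1547
    y: enter (4,4) at t=0.4272
    x: enter (5,4) at t=1.4600
    y: enter (5,5) at t=1.5819 ← occupied
  → r_5 = 1.5819
beam 6: φ=90°, α=105°
  dir = (cos 105°, sin 105°) = (-0.2588, 0.9659); from cell (4,3)
  next x-line at t=1.0432, next y-line at t=0.3831; Δt_x=3.8637, Δt_y=1.0353
    y: enter (4,4) at t=0.3831
    x: enter (3,4) at t=1.0432
    y: enter (3,5) at t=1.4183 ← occupied
  → r_6 = 1.4183
beam 7: φ=135°, α=150°
  dir = (cos 150°, sin 150°) = (-0.8660, 0.5000); from cell (4,3)
  next x-line at t=0.3118, next y-line at t=0.7400; Δt_x=1.1547, Δt_y=2.0000
    x: enter (3,3) at t=0.3118 ← occupied
  → r_7 = 0.3118

ranges = [0.5400, 0.6522, 1.2600, 2.8263, 1.5819, 1.4183, 0.3118]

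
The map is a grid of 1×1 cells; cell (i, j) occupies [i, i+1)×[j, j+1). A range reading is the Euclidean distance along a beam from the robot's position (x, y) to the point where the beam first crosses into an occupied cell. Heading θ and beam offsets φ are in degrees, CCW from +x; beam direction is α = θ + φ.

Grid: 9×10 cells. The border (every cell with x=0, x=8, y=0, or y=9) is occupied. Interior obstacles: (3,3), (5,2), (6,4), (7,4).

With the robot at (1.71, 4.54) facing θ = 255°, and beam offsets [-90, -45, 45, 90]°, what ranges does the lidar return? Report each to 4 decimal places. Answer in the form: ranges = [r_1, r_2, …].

beam 1: φ=-90°, α=165°
  direction (-0.9659, 0.2588); cell (1,4); t to first gridline: x 0.7350, y 1.7773 (then +1.0353 / +3.8637)
    (0,4) via x @ 0.7350  # hit
  → r_1 = 0.7350
beam 2: φ=-45°, α=210°
  direction (-0.8660, -0.5000); cell (1,4); t to first gridline: x 0.8198, y 1.0800 (then +1.1547 / +2.0000)
    (0,4) via x @ 0.8198  # hit
  → r_2 = 0.8198
beam 3: φ=45°, α=300°
  direction (0.5000, -0.8660); cell (1,4); t to first gridline: x 0.5800, y 0.6235 (then +2.0000 / +1.1547)
    (2,4) via x @ 0.5800
    (2,3) via y @ 0.6235
    (2,2) via y @ 1.7782
    (3,2) via x @ 2.5800
    (3,1) via y @ 2.9329
    (3,0) via y @ 4.0876  # hit
  → r_3 = 4.0876
beam 4: φ=90°, α=345°
  direction (0.9659, -0.2588); cell (1,4); t to first gridline: x 0.3002, y 2.0864 (then +1.0353 / +3.8637)
    (2,4) via x @ 0.3002
    (3,4) via x @ 1.3355
    (3,3) via y @ 2.0864  # hit
  → r_4 = 2.0864

ranges = [0.7350, 0.8198, 4.0876, 2.0864]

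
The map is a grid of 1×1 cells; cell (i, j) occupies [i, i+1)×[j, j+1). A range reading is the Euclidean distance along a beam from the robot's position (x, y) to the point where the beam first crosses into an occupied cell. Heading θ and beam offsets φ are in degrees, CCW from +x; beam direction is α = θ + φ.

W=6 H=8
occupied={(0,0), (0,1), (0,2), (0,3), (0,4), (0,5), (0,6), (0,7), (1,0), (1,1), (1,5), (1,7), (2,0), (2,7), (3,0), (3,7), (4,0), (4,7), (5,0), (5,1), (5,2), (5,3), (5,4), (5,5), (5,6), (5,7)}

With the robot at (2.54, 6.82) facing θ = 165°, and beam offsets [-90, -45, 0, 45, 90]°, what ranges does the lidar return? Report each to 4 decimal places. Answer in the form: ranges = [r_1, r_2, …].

beam 1: φ=-90°, α=75°
  cosα=0.2588 sinα=0.9659 | (2,6) | tMaxX 1.7773 tMaxY 0.1863 | tΔX 3.8637 tΔY 1.0353
    t=0.1863 [y] (2,7) — stop
  → r_1 = 0.1863
beam 2: φ=-45°, α=120°
  cosα=-0.5000 sinα=0.8660 | (2,6) | tMaxX 1.0800 tMaxY 0.2078 | tΔX 2.0000 tΔY 1.1547
    t=0.2078 [y] (2,7) — stop
  → r_2 = 0.2078
beam 3: φ=0°, α=165°
  cosα=-0.9659 sinα=0.2588 | (2,6) | tMaxX 0.5590 tMaxY 0.6955 | tΔX 1.0353 tΔY 3.8637
    t=0.5590 [x] (1,6)
    t=0.6955 [y] (1,7) — stop
  → r_3 = 0.6955
beam 4: φ=45°, α=210°
  cosα=-0.8660 sinα=-0.5000 | (2,6) | tMaxX 0.6235 tMaxY 1.6400 | tΔX 1.1547 tΔY 2.0000
    t=0.6235 [x] (1,6)
    t=1.6400 [y] (1,5) — stop
  → r_4 = 1.6400
beam 5: φ=90°, α=255°
  cosα=-0.2588 sinα=-0.9659 | (2,6) | tMaxX 2.0864 tMaxY 0.8489 | tΔX 3.8637 tΔY 1.0353
    t=0.8489 [y] (2,5)
    t=1.8842 [y] (2,4)
    t=2.0864 [x] (1,4)
    t=2.9195 [y] (1,3)
    t=3.9548 [y] (1,2)
    t=4.9900 [y] (1,1) — stop
  → r_5 = 4.9900

ranges = [0.1863, 0.2078, 0.6955, 1.6400, 4.9900]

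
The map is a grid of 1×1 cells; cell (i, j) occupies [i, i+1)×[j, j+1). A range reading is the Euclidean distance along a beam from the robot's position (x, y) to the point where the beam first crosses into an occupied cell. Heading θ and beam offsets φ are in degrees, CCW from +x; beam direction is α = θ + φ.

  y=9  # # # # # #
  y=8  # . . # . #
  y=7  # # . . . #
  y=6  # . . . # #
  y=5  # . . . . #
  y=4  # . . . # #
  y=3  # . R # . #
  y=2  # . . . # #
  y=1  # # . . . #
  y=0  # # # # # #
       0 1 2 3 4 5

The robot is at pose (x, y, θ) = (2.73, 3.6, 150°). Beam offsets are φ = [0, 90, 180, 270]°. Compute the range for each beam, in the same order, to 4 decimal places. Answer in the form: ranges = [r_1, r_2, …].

beam 1: φ=0°, α=150°
  dir = (cos 150°, sin 150°) = (-0.8660, 0.5000); from cell (2,3)
  next x-line at t=0.8429, next y-line at t=0.8000; Δt_x=1.1547, Δt_y=2.0000
    y: enter (2,4) at t=0.8000
    x: enter (1,4) at t=0.8429
    x: enter (0,4) at t=1.9976 ← occupied
  → r_1 = 1.9976
beam 2: φ=90°, α=240°
  dir = (cos 240°, sin 240°) = (-0.5000, -0.8660); from cell (2,3)
  next x-line at t=1.4600, next y-line at t=0.6928; Δt_x=2.0000, Δt_y=1.1547
    y: enter (2,2) at t=0.6928
    x: enter (1,2) at t=1.4600
    y: enter (1,1) at t=1.8475 ← occupied
  → r_2 = 1.8475
beam 3: φ=180°, α=330°
  dir = (cos 330°, sin 330°) = (0.8660, -0.5000); from cell (2,3)
  next x-line at t=0.3118, next y-line at t=1.2000; Δt_x=1.1547, Δt_y=2.0000
    x: enter (3,3) at t=0.3118 ← occupied
  → r_3 = 0.3118
beam 4: φ=270°, α=60°
  dir = (cos 60°, sin 60°) = (0.5000, 0.8660); from cell (2,3)
  next x-line at t=0.5400, next y-line at t=0.4619; Δt_x=2.0000, Δt_y=1.1547
    y: enter (2,4) at t=0.4619
    x: enter (3,4) at t=0.5400
    y: enter (3,5) at t=1.6166
    x: enter (4,5) at t=2.5400
    y: enter (4,6) at t=2.7713 ← occupied
  → r_4 = 2.7713

ranges = [1.9976, 1.8475, 0.3118, 2.7713]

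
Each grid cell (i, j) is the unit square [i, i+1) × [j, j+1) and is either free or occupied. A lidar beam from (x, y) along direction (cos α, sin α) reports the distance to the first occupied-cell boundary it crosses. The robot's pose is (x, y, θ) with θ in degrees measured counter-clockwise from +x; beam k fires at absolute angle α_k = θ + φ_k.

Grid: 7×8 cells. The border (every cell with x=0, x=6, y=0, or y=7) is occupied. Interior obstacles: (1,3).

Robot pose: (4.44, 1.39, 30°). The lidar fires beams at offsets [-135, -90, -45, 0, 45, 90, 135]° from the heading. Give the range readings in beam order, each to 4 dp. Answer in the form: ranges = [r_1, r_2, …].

ranges = [0.4038, 0.4503, 1.5068, 1.8013, 5.8079, 6.4779, 3.5614]

beam 1: φ=-135°, α=255°
  d=(-0.2588,-0.9659)  start (4,1)  tX=1.7000 tY=0.4038  stride 1/|dx|=3.8637 1/|dy|=1.0353
    cross y-line → (4,0), t=0.4038 (wall)
  → r_1 = 0.4038
beam 2: φ=-90°, α=300°
  d=(0.5000,-0.8660)  start (4,1)  tX=1.1200 tY=0.4503  stride 1/|dx|=2.0000 1/|dy|=1.1547
    cross y-line → (4,0), t=0.4503 (wall)
  → r_2 = 0.4503
beam 3: φ=-45°, α=345°
  d=(0.9659,-0.2588)  start (4,1)  tX=0.5798 tY=1.5068  stride 1/|dx|=1.0353 1/|dy|=3.8637
    cross x-line → (5,1), t=0.5798
    cross y-line → (5,0), t=1.5068 (wall)
  → r_3 = 1.5068
beam 4: φ=0°, α=30°
  d=(0.8660,0.5000)  start (4,1)  tX=0.6466 tY=1.2200  stride 1/|dx|=1.1547 1/|dy|=2.0000
    cross x-line → (5,1), t=0.6466
    cross y-line → (5,2), t=1.2200
    cross x-line → (6,2), t=1.8013 (wall)
  → r_4 = 1.8013
beam 5: φ=45°, α=75°
  d=(0.2588,0.9659)  start (4,1)  tX=2.1637 tY=0.6315  stride 1/|dx|=3.8637 1/|dy|=1.0353
    cross y-line → (4,2), t=0.6315
    cross y-line → (4,3), t=1.6668
    cross x-line → (5,3), t=2.1637
    cross y-line → (5,4), t=2.7021
    cross y-line → (5,5), t=3.7373
    cross y-line → (5,6), t=4.7726
    cross y-line → (5,7), t=5.8079 (wall)
  → r_5 = 5.8079
beam 6: φ=90°, α=120°
  d=(-0.5000,0.8660)  start (4,1)  tX=0.8800 tY=0.7044  stride 1/|dx|=2.0000 1/|dy|=1.1547
    cross y-line → (4,2), t=0.7044
    cross x-line → (3,2), t=0.8800
    cross y-line → (3,3), t=1.8591
    cross x-line → (2,3), t=2.8800
    cross y-line → (2,4), t=3.0138
    cross y-line → (2,5), t=4.1685
    cross x-line → (1,5), t=4.8800
    cross y-line → (1,6), t=5.3232
    cross y-line → (1,7), t=6.4779 (wall)
  → r_6 = 6.4779
beam 7: φ=135°, α=165°
  d=(-0.9659,0.2588)  start (4,1)  tX=0.4555 tY=2.3569  stride 1/|dx|=1.0353 1/|dy|=3.8637
    cross x-line → (3,1), t=0.4555
    cross x-line → (2,1), t=1.4908
    cross y-line → (2,2), t=2.3569
    cross x-line → (1,2), t=2.5261
    cross x-line → (0,2), t=3.5614 (wall)
  → r_7 = 3.5614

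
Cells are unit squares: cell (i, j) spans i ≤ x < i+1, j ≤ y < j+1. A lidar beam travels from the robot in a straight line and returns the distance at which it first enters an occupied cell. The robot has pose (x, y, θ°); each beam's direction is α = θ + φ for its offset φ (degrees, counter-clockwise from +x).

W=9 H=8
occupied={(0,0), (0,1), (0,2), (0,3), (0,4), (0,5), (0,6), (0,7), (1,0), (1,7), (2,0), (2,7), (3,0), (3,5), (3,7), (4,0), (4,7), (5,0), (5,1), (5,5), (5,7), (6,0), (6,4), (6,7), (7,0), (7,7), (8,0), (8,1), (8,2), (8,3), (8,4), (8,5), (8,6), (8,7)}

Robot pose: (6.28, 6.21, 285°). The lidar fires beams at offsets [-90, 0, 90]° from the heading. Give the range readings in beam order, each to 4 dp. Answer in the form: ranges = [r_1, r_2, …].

beam 1: φ=-90°, α=195°
  cosα=-0.9659 sinα=-0.2588 | (6,6) | tMaxX 0.2899 tMaxY 0.8114 | tΔX 1.0353 tΔY 3.8637
    t=0.2899 [x] (5,6)
    t=0.8114 [y] (5,5) — stop
  → r_1 = 0.8114
beam 2: φ=0°, α=285°
  cosα=0.2588 sinα=-0.9659 | (6,6) | tMaxX 2.7819 tMaxY 0.2174 | tΔX 3.8637 tΔY 1.0353
    t=0.2174 [y] (6,5)
    t=1.2527 [y] (6,4) — stop
  → r_2 = 1.2527
beam 3: φ=90°, α=15°
  cosα=0.9659 sinα=0.2588 | (6,6) | tMaxX 0.7454 tMaxY 3.0523 | tΔX 1.0353 tΔY 3.8637
    t=0.7454 [x] (7,6)
    t=1.7807 [x] (8,6) — stop
  → r_3 = 1.7807

ranges = [0.8114, 1.2527, 1.7807]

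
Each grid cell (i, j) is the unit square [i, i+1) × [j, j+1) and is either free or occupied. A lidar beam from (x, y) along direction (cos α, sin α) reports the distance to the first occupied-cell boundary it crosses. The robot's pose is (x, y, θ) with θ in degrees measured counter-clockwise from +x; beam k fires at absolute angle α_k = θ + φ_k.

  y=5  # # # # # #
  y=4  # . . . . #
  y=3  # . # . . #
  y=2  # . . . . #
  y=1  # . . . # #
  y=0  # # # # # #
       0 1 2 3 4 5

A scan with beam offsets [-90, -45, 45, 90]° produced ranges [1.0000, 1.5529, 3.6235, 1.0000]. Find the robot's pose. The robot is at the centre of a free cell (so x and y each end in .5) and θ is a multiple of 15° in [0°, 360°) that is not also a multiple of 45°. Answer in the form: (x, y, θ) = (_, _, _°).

(x, y, θ) = (1.5, 2.5, 330°)

Enumerate (i+0.5, j+0.5, θ) over the 14 free cells and 16 admissible headings. For each, cast all 4 beams and compare to the given ranges.
  (4.5, 4.5, 60°): beam 1 = 0.5774 ≠ 1.0000 ✗
  (4.5, 2.5, 75°): beam 1 = 0.5176 ≠ 1.0000 ✗
  (1.5, 4.5, 255°): beam 1 = 0.5176 ≠ 1.0000 ✗
  …
  (1.5, 2.5, 330°): r_1=1.0000, r_2=1.5529, r_3=3.6235, r_4=1.0000 — all match ✓
Unique over the lattice → pose = (1.5, 2.5, 330°).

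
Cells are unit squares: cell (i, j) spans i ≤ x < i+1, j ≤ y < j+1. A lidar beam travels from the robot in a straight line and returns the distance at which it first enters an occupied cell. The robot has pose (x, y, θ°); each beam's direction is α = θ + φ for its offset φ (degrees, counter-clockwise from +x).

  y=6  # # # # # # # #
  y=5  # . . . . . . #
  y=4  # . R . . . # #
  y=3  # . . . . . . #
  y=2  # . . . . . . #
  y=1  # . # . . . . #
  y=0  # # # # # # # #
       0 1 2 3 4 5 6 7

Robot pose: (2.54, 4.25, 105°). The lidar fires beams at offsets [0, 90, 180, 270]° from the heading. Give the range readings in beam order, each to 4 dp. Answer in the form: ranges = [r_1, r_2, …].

ranges = [1.8117, 1.5943, 3.3646, 4.6173]

beam 1: φ=0°, α=105°
  cosα=-0.2588 sinα=0.9659 | (2,4) | tMaxX 2.0864 tMaxY 0.7765 | tΔX 3.8637 tΔY 1.0353
    t=0.7765 [y] (2,5)
    t=1.8117 [y] (2,6) — stop
  → r_1 = 1.8117
beam 2: φ=90°, α=195°
  cosα=-0.9659 sinα=-0.2588 | (2,4) | tMaxX 0.5590 tMaxY 0.9659 | tΔX 1.0353 tΔY 3.8637
    t=0.5590 [x] (1,4)
    t=0.9659 [y] (1,3)
    t=1.5943 [x] (0,3) — stop
  → r_2 = 1.5943
beam 3: φ=180°, α=285°
  cosα=0.2588 sinα=-0.9659 | (2,4) | tMaxX 1.7773 tMaxY 0.2588 | tΔX 3.8637 tΔY 1.0353
    t=0.2588 [y] (2,3)
    t=1.2941 [y] (2,2)
    t=1.7773 [x] (3,2)
    t=2.3294 [y] (3,1)
    t=3.3646 [y] (3,0) — stop
  → r_3 = 3.3646
beam 4: φ=270°, α=15°
  cosα=0.9659 sinα=0.2588 | (2,4) | tMaxX 0.4762 tMaxY 2.8978 | tΔX 1.0353 tΔY 3.8637
    t=0.4762 [x] (3,4)
    t=1.5115 [x] (4,4)
    t=2.5468 [x] (5,4)
    t=2.8978 [y] (5,5)
    t=3.5821 [x] (6,5)
    t=4.6173 [x] (7,5) — stop
  → r_4 = 4.6173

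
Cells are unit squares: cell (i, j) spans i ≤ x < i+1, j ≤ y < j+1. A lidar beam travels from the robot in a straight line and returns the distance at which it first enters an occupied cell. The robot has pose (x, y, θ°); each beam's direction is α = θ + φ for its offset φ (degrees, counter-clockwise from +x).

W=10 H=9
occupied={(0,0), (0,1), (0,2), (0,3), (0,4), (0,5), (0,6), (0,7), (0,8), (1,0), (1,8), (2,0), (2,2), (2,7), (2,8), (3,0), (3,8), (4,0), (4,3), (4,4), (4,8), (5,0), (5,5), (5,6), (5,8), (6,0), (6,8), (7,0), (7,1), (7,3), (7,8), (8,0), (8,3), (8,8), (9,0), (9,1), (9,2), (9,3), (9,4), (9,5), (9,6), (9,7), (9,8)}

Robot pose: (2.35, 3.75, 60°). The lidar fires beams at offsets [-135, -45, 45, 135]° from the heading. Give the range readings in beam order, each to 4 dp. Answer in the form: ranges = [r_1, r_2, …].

beam 1: φ=-135°, α=285°
  dir = (cos 285°, sin 285°) = (0.2588, -0.9659); from cell (2,3)
  next x-line at t=2.5114, next y-line at t=0.7765; Δt_x=3.8637, Δt_y=1.0353
    y: enter (2,2) at t=0.7765 ← occupied
  → r_1 = 0.7765
beam 2: φ=-45°, α=15°
  dir = (cos 15°, sin 15°) = (0.9659, 0.2588); from cell (2,3)
  next x-line at t=0.6729, next y-line at t=0.9659; Δt_x=1.0353, Δt_y=3.8637
    x: enter (3,3) at t=0.6729
    y: enter (3,4) at t=0.9659
    x: enter (4,4) at t=1.7082 ← occupied
  → r_2 = 1.7082
beam 3: φ=45°, α=105°
  dir = (cos 105°, sin 105°) = (-0.2588, 0.9659); from cell (2,3)
  next x-line at t=1.3523, next y-line at t=0.2588; Δt_x=3.8637, Δt_y=1.0353
    y: enter (2,4) at t=0.2588
    y: enter (2,5) at t=1.2941
    x: enter (1,5) at t=1.3523
    y: enter (1,6) at t=2.3294
    y: enter (1,7) at t=3.3646
    y: enter (1,8) at t=4.3999 ← occupied
  → r_3 = 4.3999
beam 4: φ=135°, α=195°
  dir = (cos 195°, sin 195°) = (-0.9659, -0.2588); from cell (2,3)
  next x-line at t=0.3623, next y-line at t=2.8978; Δt_x=1.0353, Δt_y=3.8637
    x: enter (1,3) at t=0.3623
    x: enter (0,3) at t=1.3976 ← occupied
  → r_4 = 1.3976

ranges = [0.7765, 1.7082, 4.3999, 1.3976]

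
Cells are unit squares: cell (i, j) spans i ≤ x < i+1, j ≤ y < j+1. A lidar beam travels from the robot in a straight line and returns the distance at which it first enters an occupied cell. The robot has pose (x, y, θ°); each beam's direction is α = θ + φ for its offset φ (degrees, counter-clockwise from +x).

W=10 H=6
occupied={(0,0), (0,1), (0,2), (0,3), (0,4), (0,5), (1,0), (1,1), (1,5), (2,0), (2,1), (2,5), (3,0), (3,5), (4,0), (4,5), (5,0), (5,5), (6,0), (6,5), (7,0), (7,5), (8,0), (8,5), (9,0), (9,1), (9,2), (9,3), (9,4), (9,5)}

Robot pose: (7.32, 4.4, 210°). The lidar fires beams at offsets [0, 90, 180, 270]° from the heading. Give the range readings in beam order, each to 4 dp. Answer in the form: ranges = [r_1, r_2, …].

ranges = [4.9883, 3.3600, 1.2000, 0.6928]

beam 1: φ=0°, α=210°
  dir = (cos 210°, sin 210°) = (-0.8660, -0.5000); from cell (7,4)
  next x-line at t=0.3695, next y-line at t=0.8000; Δt_x=1.1547, Δt_y=2.0000
    x: enter (6,4) at t=0.3695
    y: enter (6,3) at t=0.8000
    x: enter (5,3) at t=1.5242
    x: enter (4,3) at t=2.6789
    y: enter (4,2) at t=2.8000
    x: enter (3,2) at t=3.8336
    y: enter (3,1) at t=4.8000
    x: enter (2,1) at t=4.9883 ← occupied
  → r_1 = 4.9883
beam 2: φ=90°, α=300°
  dir = (cos 300°, sin 300°) = (0.5000, -0.8660); from cell (7,4)
  next x-line at t=1.3600, next y-line at t=0.4619; Δt_x=2.0000, Δt_y=1.1547
    y: enter (7,3) at t=0.4619
    x: enter (8,3) at t=1.3600
    y: enter (8,2) at t=1.6166
    y: enter (8,1) at t=2.7713
    x: enter (9,1) at t=3.3600 ← occupied
  → r_2 = 3.3600
beam 3: φ=180°, α=30°
  dir = (cos 30°, sin 30°) = (0.8660, 0.5000); from cell (7,4)
  next x-line at t=0.7852, next y-line at t=1.2000; Δt_x=1.1547, Δt_y=2.0000
    x: enter (8,4) at t=0.7852
    y: enter (8,5) at t=1.2000 ← occupied
  → r_3 = 1.2000
beam 4: φ=270°, α=120°
  dir = (cos 120°, sin 120°) = (-0.5000, 0.8660); from cell (7,4)
  next x-line at t=0.6400, next y-line at t=0.6928; Δt_x=2.0000, Δt_y=1.1547
    x: enter (6,4) at t=0.6400
    y: enter (6,5) at t=0.6928 ← occupied
  → r_4 = 0.6928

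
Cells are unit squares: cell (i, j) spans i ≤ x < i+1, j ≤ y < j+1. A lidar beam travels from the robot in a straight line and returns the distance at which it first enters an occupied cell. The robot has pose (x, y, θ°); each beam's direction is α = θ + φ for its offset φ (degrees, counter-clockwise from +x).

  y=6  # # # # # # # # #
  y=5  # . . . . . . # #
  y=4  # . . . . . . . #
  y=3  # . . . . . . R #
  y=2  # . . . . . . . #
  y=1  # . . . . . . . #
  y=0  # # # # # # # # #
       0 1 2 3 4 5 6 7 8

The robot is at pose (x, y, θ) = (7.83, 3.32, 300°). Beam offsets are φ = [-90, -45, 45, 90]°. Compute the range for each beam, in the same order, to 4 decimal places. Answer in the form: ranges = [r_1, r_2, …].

ranges = [4.6400, 2.4018, 0.1760, 0.1963]

beam 1: φ=-90°, α=210°
  direction (-0.8660, -0.5000); cell (7,3); t to first gridline: x 0.9584, y 0.6400 (then +1.1547 / +2.0000)
    (7,2) via y @ 0.6400
    (6,2) via x @ 0.9584
    (5,2) via x @ 2.1131
    (5,1) via y @ 2.6400
    (4,1) via x @ 3.2678
    (3,1) via x @ 4.4225
    (3,0) via y @ 4.6400  # hit
  → r_1 = 4.6400
beam 2: φ=-45°, α=255°
  direction (-0.2588, -0.9659); cell (7,3); t to first gridline: x 3.2069, y 0.3313 (then +3.8637 / +1.0353)
    (7,2) via y @ 0.3313
    (7,1) via y @ 1.3666
    (7,0) via y @ 2.4018  # hit
  → r_2 = 2.4018
beam 3: φ=45°, α=345°
  direction (0.9659, -0.2588); cell (7,3); t to first gridline: x 0.1760, y 1.2364 (then +1.0353 / +3.8637)
    (8,3) via x @ 0.1760  # hit
  → r_3 = 0.1760
beam 4: φ=90°, α=30°
  direction (0.8660, 0.5000); cell (7,3); t to first gridline: x 0.1963, y 1.3600 (then +1.1547 / +2.0000)
    (8,3) via x @ 0.1963  # hit
  → r_4 = 0.1963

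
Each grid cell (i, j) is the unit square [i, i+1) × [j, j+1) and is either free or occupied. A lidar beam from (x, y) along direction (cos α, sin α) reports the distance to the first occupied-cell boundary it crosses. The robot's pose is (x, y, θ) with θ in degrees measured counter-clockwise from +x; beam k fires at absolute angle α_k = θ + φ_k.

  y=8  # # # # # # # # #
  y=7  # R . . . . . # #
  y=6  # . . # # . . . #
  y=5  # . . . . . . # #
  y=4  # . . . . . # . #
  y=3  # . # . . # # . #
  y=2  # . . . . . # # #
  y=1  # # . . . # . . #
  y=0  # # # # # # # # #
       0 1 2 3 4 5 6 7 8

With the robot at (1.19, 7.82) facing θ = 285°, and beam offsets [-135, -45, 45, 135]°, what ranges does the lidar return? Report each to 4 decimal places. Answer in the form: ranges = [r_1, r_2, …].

beam 1: φ=-135°, α=150°
  cosα=-0.8660 sinα=0.5000 | (1,7) | tMaxX 0.2194 tMaxY 0.3600 | tΔX 1.1547 tΔY 2.0000
    t=0.2194 [x] (0,7) — stop
  → r_1 = 0.2194
beam 2: φ=-45°, α=240°
  cosα=-0.5000 sinα=-0.8660 | (1,7) | tMaxX 0.3800 tMaxY 0.9469 | tΔX 2.0000 tΔY 1.1547
    t=0.3800 [x] (0,7) — stop
  → r_2 = 0.3800
beam 3: φ=45°, α=330°
  cosα=0.8660 sinα=-0.5000 | (1,7) | tMaxX 0.9353 tMaxY 1.6400 | tΔX 1.1547 tΔY 2.0000
    t=0.9353 [x] (2,7)
    t=1.6400 [y] (2,6)
    t=2.0900 [x] (3,6) — stop
  → r_3 = 2.0900
beam 4: φ=135°, α=60°
  cosα=0.5000 sinα=0.8660 | (1,7) | tMaxX 1.6200 tMaxY 0.2078 | tΔX 2.0000 tΔY 1.1547
    t=0.2078 [y] (1,8) — stop
  → r_4 = 0.2078

ranges = [0.2194, 0.3800, 2.0900, 0.2078]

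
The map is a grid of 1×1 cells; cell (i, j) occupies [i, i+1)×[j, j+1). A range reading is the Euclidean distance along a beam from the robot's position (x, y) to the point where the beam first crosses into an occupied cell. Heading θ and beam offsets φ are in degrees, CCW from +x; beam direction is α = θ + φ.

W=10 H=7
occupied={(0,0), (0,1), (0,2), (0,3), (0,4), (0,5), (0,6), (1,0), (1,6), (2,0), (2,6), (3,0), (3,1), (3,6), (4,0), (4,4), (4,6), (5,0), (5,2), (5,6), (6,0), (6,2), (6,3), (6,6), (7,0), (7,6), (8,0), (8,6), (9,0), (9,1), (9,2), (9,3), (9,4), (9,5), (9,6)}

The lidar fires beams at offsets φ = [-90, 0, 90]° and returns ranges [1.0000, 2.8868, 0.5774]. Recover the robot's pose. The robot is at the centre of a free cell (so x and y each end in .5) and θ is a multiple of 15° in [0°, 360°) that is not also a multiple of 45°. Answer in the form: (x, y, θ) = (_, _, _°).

The pose lattice has 35·16 = 560 candidates. Test each by forward raycasting.
  (5.5, 3.5, 105°): beam 1 = 0.5176 ≠ 1.0000 ✗
  (2.5, 4.5, 150°): beam 1 = 1.7321 ≠ 1.0000 ✗
  (7.5, 5.5, 165°): beam 1 = 0.5176 ≠ 1.0000 ✗
  …
  (1.5, 5.5, 330°): r_1=1.0000, r_2=2.8868, r_3=0.5774 — all match ✓
Only this pose fits every beam.

(x, y, θ) = (1.5, 5.5, 330°)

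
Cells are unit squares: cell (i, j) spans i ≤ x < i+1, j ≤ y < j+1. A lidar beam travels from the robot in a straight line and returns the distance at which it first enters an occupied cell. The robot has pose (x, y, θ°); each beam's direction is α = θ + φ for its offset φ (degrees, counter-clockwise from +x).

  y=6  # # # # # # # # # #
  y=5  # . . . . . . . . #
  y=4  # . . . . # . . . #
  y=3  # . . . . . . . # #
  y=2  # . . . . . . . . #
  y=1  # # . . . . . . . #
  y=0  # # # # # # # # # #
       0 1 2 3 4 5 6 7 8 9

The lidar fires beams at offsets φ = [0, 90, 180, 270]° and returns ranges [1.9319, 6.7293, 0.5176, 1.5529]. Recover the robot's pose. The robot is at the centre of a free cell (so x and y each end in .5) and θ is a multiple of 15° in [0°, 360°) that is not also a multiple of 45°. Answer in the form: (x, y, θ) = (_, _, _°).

Enumerate (i+0.5, j+0.5, θ) over the 37 free cells and 16 admissible headings. For each, cast all 4 beams and compare to the given ranges.
  (7.5, 2.5, 75°): beam 1 = 3.6235 ≠ 1.9319 ✗
  (3.5, 4.5, 345°): beam 1 = 1.5529 ≠ 1.9319 ✗
  (1.5, 2.5, 285°): beam 1 = 0.5176 ≠ 1.9319 ✗
  (8.5, 1.5, 255°): beam 1 = 0.5176 ≠ 1.9319 ✗
  (5.5, 3.5, 255°): beam 1 = 2.5882 ≠ 1.9319 ✗
  …
  (7.5, 1.5, 75°): r_1=1.9319, r_2=6.7293, r_3=0.5176, r_4=1.5529 — all match ✓
Only this pose fits every beam.

(x, y, θ) = (7.5, 1.5, 75°)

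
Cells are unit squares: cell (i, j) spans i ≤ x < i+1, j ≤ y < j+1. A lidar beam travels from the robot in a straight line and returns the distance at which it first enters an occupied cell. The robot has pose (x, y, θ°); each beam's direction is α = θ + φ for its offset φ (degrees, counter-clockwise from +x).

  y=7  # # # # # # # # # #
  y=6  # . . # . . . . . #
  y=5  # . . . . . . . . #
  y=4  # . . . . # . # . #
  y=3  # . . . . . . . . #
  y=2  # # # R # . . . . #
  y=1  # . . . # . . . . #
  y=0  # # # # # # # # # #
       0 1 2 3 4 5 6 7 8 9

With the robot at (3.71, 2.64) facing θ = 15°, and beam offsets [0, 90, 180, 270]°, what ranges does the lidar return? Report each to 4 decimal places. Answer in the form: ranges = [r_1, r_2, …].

beam 1: φ=0°, α=15°
  direction (0.9659, 0.2588); cell (3,2); t to first gridline: x 0.3002, y 1.3909 (then +1.0353 / +3.8637)
    (4,2) via x @ 0.3002  # hit
  → r_1 = 0.3002
beam 2: φ=90°, α=105°
  direction (-0.2588, 0.9659); cell (3,2); t to first gridline: x 2.7432, y 0.3727 (then +3.8637 / +1.0353)
    (3,3) via y @ 0.3727
    (3,4) via y @ 1.4080
    (3,5) via y @ 2.4433
    (2,5) via x @ 2.7432
    (2,6) via y @ 3.4785
    (2,7) via y @ 4.5138  # hit
  → r_2 = 4.5138
beam 3: φ=180°, α=195°
  direction (-0.9659, -0.2588); cell (3,2); t to first gridline: x 0.7350, y 2.4728 (then +1.0353 / +3.8637)
    (2,2) via x @ 0.7350  # hit
  → r_3 = 0.7350
beam 4: φ=270°, α=285°
  direction (0.2588, -0.9659); cell (3,2); t to first gridline: x 1.1205, y 0.6626 (then +3.8637 / +1.0353)
    (3,1) via y @ 0.6626
    (4,1) via x @ 1.1205  # hit
  → r_4 = 1.1205

ranges = [0.3002, 4.5138, 0.7350, 1.1205]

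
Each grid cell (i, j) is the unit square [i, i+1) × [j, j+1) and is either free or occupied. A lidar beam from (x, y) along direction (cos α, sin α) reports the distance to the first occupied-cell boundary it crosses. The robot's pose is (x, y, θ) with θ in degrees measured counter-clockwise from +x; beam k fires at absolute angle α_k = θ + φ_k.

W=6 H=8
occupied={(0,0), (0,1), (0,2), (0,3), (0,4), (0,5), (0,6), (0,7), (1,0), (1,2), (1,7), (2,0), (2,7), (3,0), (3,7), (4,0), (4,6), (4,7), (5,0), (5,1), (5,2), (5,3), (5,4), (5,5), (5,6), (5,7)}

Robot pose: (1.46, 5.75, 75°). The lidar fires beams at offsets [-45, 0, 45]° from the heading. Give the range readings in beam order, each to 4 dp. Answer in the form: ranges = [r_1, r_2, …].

ranges = [2.5000, 1.2941, 0.9200]

beam 1: φ=-45°, α=30°
  d=(0.8660,0.5000)  start (1,5)  tX=0.6235 tY=0.5000  stride 1/|dx|=1.1547 1/|dy|=2.0000
    cross y-line → (1,6), t=0.5000
    cross x-line → (2,6), t=0.6235
    cross x-line → (3,6), t=1.7782
    cross y-line → (3,7), t=2.5000 (wall)
  → r_1 = 2.5000
beam 2: φ=0°, α=75°
  d=(0.2588,0.9659)  start (1,5)  tX=2.0864 tY=0.2588  stride 1/|dx|=3.8637 1/|dy|=1.0353
    cross y-line → (1,6), t=0.2588
    cross y-line → (1,7), t=1.2941 (wall)
  → r_2 = 1.2941
beam 3: φ=45°, α=120°
  d=(-0.5000,0.8660)  start (1,5)  tX=0.9200 tY=0.2887  stride 1/|dx|=2.0000 1/|dy|=1.1547
    cross y-line → (1,6), t=0.2887
    cross x-line → (0,6), t=0.9200 (wall)
  → r_3 = 0.9200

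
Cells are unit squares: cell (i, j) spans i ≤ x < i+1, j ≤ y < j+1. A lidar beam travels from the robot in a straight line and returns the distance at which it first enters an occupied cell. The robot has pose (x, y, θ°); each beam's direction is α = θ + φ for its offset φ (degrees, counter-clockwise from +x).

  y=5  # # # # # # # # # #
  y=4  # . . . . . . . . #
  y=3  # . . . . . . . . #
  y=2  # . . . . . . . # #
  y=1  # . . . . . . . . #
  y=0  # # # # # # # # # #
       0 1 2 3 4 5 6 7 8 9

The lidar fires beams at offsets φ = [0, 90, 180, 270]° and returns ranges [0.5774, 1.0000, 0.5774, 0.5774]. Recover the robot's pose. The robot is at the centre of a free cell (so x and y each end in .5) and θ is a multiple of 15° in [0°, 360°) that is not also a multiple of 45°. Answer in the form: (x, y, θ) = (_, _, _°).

(x, y, θ) = (8.5, 1.5, 120°)

Candidates: 31 free-cell centres × 16 headings = 496 poses. Raycast each; keep the one whose scan matches to 4 dp.
  (5.5, 4.5, 285°): beam 1 = 3.6235 ≠ 0.5774 ✗
  (5.5, 2.5, 300°): beam 1 = 1.7321 ≠ 0.5774 ✗
  (7.5, 1.5, 60°): beam 1 = 1.0000 ≠ 0.5774 ✗
  (7.5, 4.5, 15°): beam 1 = 1.5529 ≠ 0.5774 ✗
  …
  (8.5, 1.5, 120°): r_1=0.5774, r_2=1.0000, r_3=0.5774, r_4=0.5774 — all match ✓
Only this pose fits every beam.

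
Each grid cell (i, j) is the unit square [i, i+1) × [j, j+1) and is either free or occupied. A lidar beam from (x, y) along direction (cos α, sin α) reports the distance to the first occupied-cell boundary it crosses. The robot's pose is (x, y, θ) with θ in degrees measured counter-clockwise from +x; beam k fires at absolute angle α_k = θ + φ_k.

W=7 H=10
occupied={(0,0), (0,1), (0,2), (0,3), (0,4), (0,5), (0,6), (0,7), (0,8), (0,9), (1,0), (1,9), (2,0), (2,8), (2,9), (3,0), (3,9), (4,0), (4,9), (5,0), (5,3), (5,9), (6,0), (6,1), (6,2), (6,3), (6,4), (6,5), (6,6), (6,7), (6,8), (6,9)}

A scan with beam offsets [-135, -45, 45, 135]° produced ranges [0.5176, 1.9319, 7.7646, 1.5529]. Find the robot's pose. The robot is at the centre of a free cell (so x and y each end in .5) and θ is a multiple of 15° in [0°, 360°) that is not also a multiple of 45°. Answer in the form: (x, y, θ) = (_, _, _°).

Enumerate (i+0.5, j+0.5, θ) over the 38 free cells and 16 admissible headings. For each, cast all 4 beams and compare to the given ranges.
  (1.5, 6.5, 105°): beam 1 = 5.0000 ≠ 0.5176 ✗
  (2.5, 1.5, 165°): beam 1 = 3.0000 ≠ 0.5176 ✗
  (4.5, 7.5, 255°): beam 1 = 1.7321 ≠ 0.5176 ✗
  (5.5, 1.5, 120°): beam 2 = 1.5529 ≠ 1.9319 ✗
  (5.5, 7.5, 240°): beam 1 = 1.5529 ≠ 0.5176 ✗
  …
  (2.5, 1.5, 30°): r_1=0.5176, r_2=1.9319, r_3=7.7646, r_4=1.5529 — all match ✓
No second candidate reproduces the full scan.

(x, y, θ) = (2.5, 1.5, 30°)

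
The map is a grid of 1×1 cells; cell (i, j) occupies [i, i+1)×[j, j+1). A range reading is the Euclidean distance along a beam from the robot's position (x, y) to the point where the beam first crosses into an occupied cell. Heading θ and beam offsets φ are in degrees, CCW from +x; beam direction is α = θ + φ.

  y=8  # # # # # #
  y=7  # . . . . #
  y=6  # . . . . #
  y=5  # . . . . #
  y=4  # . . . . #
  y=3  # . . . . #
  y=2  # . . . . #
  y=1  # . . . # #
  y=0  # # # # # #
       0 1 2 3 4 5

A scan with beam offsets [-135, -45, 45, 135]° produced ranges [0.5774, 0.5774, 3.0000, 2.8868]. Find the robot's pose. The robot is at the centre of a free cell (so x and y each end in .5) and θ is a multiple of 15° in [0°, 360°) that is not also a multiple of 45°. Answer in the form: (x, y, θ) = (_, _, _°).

Candidates: 27 free-cell centres × 16 headings = 432 poses. Raycast each; keep the one whose scan matches to 4 dp.
  (1.5, 5.5, 345°): beam 2 = 5.0000 ≠ 0.5774 ✗
  (1.5, 7.5, 30°): beam 1 = 1.9319 ≠ 0.5774 ✗
  (3.5, 3.5, 120°): beam 1 = 1.5529 ≠ 0.5774 ✗
  (2.5, 5.5, 195°): beam 1 = 2.8868 ≠ 0.5774 ✗
  (4.5, 7.5, 75°): beam 1 = 1.0000 ≠ 0.5774 ✗
  …
  (3.5, 1.5, 15°): r_1=0.5774, r_2=0.5774, r_3=3.0000, r_4=2.8868 — all match ✓
No second candidate reproduces the full scan.

(x, y, θ) = (3.5, 1.5, 15°)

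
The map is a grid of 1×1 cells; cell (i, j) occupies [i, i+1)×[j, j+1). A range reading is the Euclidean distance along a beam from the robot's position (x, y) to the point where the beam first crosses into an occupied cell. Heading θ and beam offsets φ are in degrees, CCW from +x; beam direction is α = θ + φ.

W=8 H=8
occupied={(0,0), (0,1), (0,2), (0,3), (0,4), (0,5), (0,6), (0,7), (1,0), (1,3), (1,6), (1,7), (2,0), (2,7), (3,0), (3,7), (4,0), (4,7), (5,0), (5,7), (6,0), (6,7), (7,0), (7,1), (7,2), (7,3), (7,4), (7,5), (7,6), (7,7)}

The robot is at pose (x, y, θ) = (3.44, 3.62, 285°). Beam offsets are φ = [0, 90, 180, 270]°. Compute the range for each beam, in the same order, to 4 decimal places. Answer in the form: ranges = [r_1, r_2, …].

ranges = [2.7124, 3.6856, 3.4992, 1.4908]

beam 1: φ=0°, α=285°
  dir = (cos 285°, sin 285°) = (0.2588, -0.9659); from cell (3,3)
  next x-line at t=2.1637, next y-line at t=0.6419; Δt_x=3.8637, Δt_y=1.0353
    y: enter (3,2) at t=0.6419
    y: enter (3,1) at t=1.6771
    x: enter (4,1) at t=2.1637
    y: enter (4,0) at t=2.7124 ← occupied
  → r_1 = 2.7124
beam 2: φ=90°, α=15°
  dir = (cos 15°, sin 15°) = (0.9659, 0.2588); from cell (3,3)
  next x-line at t=0.5798, next y-line at t=1.4682; Δt_x=1.0353, Δt_y=3.8637
    x: enter (4,3) at t=0.5798
    y: enter (4,4) at t=1.4682
    x: enter (5,4) at t=1.6150
    x: enter (6,4) at t=2.6503
    x: enter (7,4) at t=3.6856 ← occupied
  → r_2 = 3.6856
beam 3: φ=180°, α=105°
  dir = (cos 105°, sin 105°) = (-0.2588, 0.9659); from cell (3,3)
  next x-line at t=1.7000, next y-line at t=0.3934; Δt_x=3.8637, Δt_y=1.0353
    y: enter (3,4) at t=0.3934
    y: enter (3,5) at t=1.4287
    x: enter (2,5) at t=1.7000
    y: enter (2,6) at t=2.4640
    y: enter (2,7) at t=3.4992 ← occupied
  → r_3 = 3.4992
beam 4: φ=270°, α=195°
  dir = (cos 195°, sin 195°) = (-0.9659, -0.2588); from cell (3,3)
  next x-line at t=0.4555, next y-line at t=2.3955; Δt_x=1.0353, Δt_y=3.8637
    x: enter (2,3) at t=0.4555
    x: enter (1,3) at t=1.4908 ← occupied
  → r_4 = 1.4908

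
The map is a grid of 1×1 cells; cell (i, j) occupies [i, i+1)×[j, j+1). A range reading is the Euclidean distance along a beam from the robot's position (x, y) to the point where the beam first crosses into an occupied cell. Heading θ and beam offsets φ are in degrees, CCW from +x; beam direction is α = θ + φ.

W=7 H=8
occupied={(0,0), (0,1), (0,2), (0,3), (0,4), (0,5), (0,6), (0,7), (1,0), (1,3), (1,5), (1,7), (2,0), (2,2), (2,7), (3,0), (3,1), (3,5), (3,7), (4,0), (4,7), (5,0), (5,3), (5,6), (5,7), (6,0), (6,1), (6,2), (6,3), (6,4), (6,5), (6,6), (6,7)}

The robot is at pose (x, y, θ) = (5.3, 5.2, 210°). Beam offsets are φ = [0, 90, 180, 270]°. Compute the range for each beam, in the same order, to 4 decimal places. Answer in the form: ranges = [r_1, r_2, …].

beam 1: φ=0°, α=210°
  dir = (cos 210°, sin 210°) = (-0.8660, -0.5000); from cell (5,5)
  next x-line at t=0.3464, next y-line at t=0.4000; Δt_x=1.1547, Δt_y=2.0000
    x: enter (4,5) at t=0.3464
    y: enter (4,4) at t=0.4000
    x: enter (3,4) at t=1.5011
    y: enter (3,3) at t=2.4000
    x: enter (2,3) at t=2.6558
    x: enter (1,3) at t=3.8105 ← occupied
  → r_1 = 3.8105
beam 2: φ=90°, α=300°
  dir = (cos 300°, sin 300°) = (0.5000, -0.8660); from cell (5,5)
  next x-line at t=1.4000, next y-line at t=0.2309; Δt_x=2.0000, Δt_y=1.1547
    y: enter (5,4) at t=0.2309
    y: enter (5,3) at t=1.3856 ← occupied
  → r_2 = 1.3856
beam 3: φ=180°, α=30°
  dir = (cos 30°, sin 30°) = (0.8660, 0.5000); from cell (5,5)
  next x-line at t=0.8083, next y-line at t=1.6000; Δt_x=1.1547, Δt_y=2.0000
    x: enter (6,5) at t=0.8083 ← occupied
  → r_3 = 0.8083
beam 4: φ=270°, α=120°
  dir = (cos 120°, sin 120°) = (-0.5000, 0.8660); from cell (5,5)
  next x-line at t=0.6000, next y-line at t=0.9238; Δt_x=2.0000, Δt_y=1.1547
    x: enter (4,5) at t=0.6000
    y: enter (4,6) at t=0.9238
    y: enter (4,7) at t=2.0785 ← occupied
  → r_4 = 2.0785

ranges = [3.8105, 1.3856, 0.8083, 2.0785]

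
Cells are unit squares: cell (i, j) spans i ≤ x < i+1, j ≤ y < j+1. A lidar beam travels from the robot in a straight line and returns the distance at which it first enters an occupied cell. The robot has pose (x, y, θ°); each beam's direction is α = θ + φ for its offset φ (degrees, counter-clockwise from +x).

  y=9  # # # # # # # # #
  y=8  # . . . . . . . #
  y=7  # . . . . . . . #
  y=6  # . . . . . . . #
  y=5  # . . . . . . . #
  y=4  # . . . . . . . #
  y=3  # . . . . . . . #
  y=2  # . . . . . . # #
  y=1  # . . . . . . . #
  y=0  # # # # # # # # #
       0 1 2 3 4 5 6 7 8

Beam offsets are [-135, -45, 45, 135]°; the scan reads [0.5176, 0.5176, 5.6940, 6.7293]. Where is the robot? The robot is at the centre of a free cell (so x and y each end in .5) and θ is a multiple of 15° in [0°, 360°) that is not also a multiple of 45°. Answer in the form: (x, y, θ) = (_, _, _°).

Enumerate (i+0.5, j+0.5, θ) over the 55 free cells and 16 admissible headings. For each, cast all 4 beams and compare to the given ranges.
  (1.5, 8.5, 120°): beam 1 = 6.7293 ≠ 0.5176 ✗
  (6.5, 7.5, 15°): beam 1 = 7.5056 ≠ 0.5176 ✗
  (6.5, 4.5, 30°): beam 1 = 3.6235 ≠ 0.5176 ✗
  …
  (7.5, 3.5, 60°): r_1=0.5176, r_2=0.5176, r_3=5.6940, r_4=6.7293 — all match ✓
No second candidate reproduces the full scan.

(x, y, θ) = (7.5, 3.5, 60°)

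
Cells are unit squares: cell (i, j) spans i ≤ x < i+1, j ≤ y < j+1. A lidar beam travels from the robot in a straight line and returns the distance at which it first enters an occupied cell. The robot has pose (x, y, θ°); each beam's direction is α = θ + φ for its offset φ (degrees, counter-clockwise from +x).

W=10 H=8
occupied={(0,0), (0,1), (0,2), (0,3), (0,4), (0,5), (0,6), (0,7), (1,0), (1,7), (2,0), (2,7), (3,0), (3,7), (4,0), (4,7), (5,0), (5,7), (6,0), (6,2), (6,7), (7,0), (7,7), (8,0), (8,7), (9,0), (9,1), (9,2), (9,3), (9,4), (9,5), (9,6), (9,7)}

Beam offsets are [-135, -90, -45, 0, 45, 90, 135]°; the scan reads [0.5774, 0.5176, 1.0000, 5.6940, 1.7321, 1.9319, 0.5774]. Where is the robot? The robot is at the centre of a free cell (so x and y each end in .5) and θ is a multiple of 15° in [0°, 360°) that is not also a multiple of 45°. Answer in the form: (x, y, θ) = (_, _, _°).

(x, y, θ) = (8.5, 1.5, 105°)

Candidates: 47 free-cell centres × 16 headings = 752 poses. Raycast each; keep the one whose scan matches to 4 dp.
  (3.5, 3.5, 195°): beam 1 = 4.0415 ≠ 0.5774 ✗
  (5.5, 1.5, 120°): beam 1 = 1.9319 ≠ 0.5774 ✗
  (2.5, 6.5, 330°): beam 1 = 1.5529 ≠ 0.5774 ✗
  (3.5, 2.5, 285°): beam 1 = 2.8868 ≠ 0.5774 ✗
  …
  (8.5, 1.5, 105°): r_1=0.5774, r_2=0.5176, r_3=1.0000, r_4=5.6940, r_5=1.7321, r_6=1.9319, r_7=0.5774 — all match ✓
No second candidate reproduces the full scan.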